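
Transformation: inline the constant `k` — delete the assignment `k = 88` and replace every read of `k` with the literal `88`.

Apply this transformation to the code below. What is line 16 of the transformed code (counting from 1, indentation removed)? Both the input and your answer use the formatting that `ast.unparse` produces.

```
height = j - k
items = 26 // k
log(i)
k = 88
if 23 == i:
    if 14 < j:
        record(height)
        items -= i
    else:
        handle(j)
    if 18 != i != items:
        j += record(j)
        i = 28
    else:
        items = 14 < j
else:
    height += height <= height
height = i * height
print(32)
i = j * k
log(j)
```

Transformed code:
height = j - 88
items = 26 // 88
log(i)
if 23 == i:
    if 14 < j:
        record(height)
        items -= i
    else:
        handle(j)
    if 18 != i != items:
        j += record(j)
        i = 28
    else:
        items = 14 < j
else:
    height += height <= height
height = i * height
print(32)
i = j * 88
log(j)

height += height <= height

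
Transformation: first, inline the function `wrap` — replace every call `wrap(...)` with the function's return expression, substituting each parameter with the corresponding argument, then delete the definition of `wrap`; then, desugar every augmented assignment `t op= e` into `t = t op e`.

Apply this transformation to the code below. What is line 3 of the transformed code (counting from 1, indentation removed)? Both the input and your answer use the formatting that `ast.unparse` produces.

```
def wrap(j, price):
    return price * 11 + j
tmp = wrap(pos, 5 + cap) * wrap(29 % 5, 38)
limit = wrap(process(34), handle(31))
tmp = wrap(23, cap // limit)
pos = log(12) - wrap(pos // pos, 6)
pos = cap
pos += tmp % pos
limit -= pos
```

tmp = cap // limit * 11 + 23

Transformed code:
tmp = ((5 + cap) * 11 + pos) * (38 * 11 + 29 % 5)
limit = handle(31) * 11 + process(34)
tmp = cap // limit * 11 + 23
pos = log(12) - (6 * 11 + pos // pos)
pos = cap
pos = pos + tmp % pos
limit = limit - pos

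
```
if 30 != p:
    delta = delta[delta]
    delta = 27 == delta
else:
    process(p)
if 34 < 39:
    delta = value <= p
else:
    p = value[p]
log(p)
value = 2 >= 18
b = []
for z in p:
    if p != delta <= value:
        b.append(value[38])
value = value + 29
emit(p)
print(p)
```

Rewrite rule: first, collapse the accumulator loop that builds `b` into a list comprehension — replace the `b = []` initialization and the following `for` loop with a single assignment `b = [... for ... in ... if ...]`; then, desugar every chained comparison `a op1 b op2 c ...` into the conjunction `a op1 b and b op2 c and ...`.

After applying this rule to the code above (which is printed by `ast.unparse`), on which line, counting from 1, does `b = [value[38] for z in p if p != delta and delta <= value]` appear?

12

Transformed code:
if 30 != p:
    delta = delta[delta]
    delta = 27 == delta
else:
    process(p)
if 34 < 39:
    delta = value <= p
else:
    p = value[p]
log(p)
value = 2 >= 18
b = [value[38] for z in p if p != delta and delta <= value]
value = value + 29
emit(p)
print(p)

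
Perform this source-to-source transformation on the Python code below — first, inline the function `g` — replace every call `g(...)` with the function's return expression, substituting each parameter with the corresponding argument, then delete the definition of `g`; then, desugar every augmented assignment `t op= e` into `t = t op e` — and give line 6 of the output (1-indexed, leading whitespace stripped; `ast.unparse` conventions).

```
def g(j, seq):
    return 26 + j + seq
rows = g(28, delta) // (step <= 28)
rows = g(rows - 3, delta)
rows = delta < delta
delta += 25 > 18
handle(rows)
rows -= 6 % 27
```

Transformed code:
rows = (26 + 28 + delta) // (step <= 28)
rows = 26 + (rows - 3) + delta
rows = delta < delta
delta = delta + (25 > 18)
handle(rows)
rows = rows - 6 % 27

rows = rows - 6 % 27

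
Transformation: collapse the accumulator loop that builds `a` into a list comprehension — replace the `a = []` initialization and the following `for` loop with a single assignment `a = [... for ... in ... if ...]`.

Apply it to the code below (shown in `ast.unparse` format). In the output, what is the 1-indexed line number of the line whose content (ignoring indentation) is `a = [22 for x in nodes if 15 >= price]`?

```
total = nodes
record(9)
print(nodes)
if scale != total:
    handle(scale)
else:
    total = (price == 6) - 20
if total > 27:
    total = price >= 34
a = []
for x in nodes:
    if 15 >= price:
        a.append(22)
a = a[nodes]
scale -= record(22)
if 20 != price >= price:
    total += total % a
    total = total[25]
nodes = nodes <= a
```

Transformed code:
total = nodes
record(9)
print(nodes)
if scale != total:
    handle(scale)
else:
    total = (price == 6) - 20
if total > 27:
    total = price >= 34
a = [22 for x in nodes if 15 >= price]
a = a[nodes]
scale -= record(22)
if 20 != price >= price:
    total += total % a
    total = total[25]
nodes = nodes <= a

10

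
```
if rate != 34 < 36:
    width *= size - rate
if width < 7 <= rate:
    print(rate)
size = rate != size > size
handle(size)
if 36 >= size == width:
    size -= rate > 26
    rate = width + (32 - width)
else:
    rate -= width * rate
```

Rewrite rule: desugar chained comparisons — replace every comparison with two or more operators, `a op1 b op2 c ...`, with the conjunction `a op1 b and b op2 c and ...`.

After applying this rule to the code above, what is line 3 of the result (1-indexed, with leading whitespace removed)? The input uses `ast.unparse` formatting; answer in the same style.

if width < 7 and 7 <= rate:

Transformed code:
if rate != 34 and 34 < 36:
    width *= size - rate
if width < 7 and 7 <= rate:
    print(rate)
size = rate != size and size > size
handle(size)
if 36 >= size and size == width:
    size -= rate > 26
    rate = width + (32 - width)
else:
    rate -= width * rate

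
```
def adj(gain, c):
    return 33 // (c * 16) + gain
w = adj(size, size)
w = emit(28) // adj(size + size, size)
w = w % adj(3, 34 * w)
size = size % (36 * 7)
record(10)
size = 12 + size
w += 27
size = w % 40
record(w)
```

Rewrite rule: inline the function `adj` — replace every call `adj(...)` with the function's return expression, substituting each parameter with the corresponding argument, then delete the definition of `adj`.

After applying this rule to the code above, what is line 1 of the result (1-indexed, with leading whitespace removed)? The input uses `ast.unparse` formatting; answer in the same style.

Transformed code:
w = 33 // (size * 16) + size
w = emit(28) // (33 // (size * 16) + (size + size))
w = w % (33 // (34 * w * 16) + 3)
size = size % (36 * 7)
record(10)
size = 12 + size
w += 27
size = w % 40
record(w)

w = 33 // (size * 16) + size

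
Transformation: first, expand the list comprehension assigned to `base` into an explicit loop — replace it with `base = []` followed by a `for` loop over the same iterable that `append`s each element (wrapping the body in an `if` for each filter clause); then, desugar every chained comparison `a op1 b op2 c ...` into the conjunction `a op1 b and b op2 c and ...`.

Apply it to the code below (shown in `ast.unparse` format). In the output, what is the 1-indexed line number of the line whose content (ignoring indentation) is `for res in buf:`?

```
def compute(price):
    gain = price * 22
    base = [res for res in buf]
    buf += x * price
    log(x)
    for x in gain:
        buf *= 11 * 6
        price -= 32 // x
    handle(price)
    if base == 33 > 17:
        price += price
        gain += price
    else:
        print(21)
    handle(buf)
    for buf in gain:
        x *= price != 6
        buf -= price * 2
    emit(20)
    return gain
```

Transformed code:
def compute(price):
    gain = price * 22
    base = []
    for res in buf:
        base.append(res)
    buf += x * price
    log(x)
    for x in gain:
        buf *= 11 * 6
        price -= 32 // x
    handle(price)
    if base == 33 and 33 > 17:
        price += price
        gain += price
    else:
        print(21)
    handle(buf)
    for buf in gain:
        x *= price != 6
        buf -= price * 2
    emit(20)
    return gain

4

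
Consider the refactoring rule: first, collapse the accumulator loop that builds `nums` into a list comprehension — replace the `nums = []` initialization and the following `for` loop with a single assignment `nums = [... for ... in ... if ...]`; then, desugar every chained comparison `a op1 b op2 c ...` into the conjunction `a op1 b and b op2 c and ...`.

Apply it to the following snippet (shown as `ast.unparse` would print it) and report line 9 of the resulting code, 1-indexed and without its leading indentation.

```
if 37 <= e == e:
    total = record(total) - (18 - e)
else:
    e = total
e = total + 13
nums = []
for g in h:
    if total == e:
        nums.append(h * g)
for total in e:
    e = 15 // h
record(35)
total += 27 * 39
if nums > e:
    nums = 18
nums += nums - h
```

record(35)

Transformed code:
if 37 <= e and e == e:
    total = record(total) - (18 - e)
else:
    e = total
e = total + 13
nums = [h * g for g in h if total == e]
for total in e:
    e = 15 // h
record(35)
total += 27 * 39
if nums > e:
    nums = 18
nums += nums - h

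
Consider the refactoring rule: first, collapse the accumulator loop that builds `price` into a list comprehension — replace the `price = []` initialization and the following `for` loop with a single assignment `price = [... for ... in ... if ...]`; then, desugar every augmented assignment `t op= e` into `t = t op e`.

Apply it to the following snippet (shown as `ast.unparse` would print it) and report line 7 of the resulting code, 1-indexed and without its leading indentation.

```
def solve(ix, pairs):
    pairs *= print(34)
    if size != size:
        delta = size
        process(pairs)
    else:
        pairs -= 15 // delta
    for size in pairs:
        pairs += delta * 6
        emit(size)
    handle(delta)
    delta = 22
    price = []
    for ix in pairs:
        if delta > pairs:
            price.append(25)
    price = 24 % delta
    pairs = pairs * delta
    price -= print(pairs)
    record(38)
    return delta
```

pairs = pairs - 15 // delta

Transformed code:
def solve(ix, pairs):
    pairs = pairs * print(34)
    if size != size:
        delta = size
        process(pairs)
    else:
        pairs = pairs - 15 // delta
    for size in pairs:
        pairs = pairs + delta * 6
        emit(size)
    handle(delta)
    delta = 22
    price = [25 for ix in pairs if delta > pairs]
    price = 24 % delta
    pairs = pairs * delta
    price = price - print(pairs)
    record(38)
    return delta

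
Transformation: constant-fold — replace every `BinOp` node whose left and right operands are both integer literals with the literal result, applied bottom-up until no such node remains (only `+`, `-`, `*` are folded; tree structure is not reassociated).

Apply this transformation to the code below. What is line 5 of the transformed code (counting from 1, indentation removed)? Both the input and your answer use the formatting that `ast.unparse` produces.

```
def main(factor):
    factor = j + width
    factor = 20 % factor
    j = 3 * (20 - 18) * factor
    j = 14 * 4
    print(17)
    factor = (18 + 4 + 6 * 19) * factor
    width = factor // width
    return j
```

Transformed code:
def main(factor):
    factor = j + width
    factor = 20 % factor
    j = 6 * factor
    j = 56
    print(17)
    factor = 136 * factor
    width = factor // width
    return j

j = 56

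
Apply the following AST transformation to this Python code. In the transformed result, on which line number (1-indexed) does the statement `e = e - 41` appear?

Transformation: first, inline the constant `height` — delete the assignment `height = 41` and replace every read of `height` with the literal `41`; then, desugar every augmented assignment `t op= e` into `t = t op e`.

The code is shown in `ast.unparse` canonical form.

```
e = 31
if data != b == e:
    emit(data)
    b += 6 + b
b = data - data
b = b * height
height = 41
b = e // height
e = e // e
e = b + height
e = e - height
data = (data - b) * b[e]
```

Transformed code:
e = 31
if data != b == e:
    emit(data)
    b = b + (6 + b)
b = data - data
b = b * 41
b = e // 41
e = e // e
e = b + 41
e = e - 41
data = (data - b) * b[e]

10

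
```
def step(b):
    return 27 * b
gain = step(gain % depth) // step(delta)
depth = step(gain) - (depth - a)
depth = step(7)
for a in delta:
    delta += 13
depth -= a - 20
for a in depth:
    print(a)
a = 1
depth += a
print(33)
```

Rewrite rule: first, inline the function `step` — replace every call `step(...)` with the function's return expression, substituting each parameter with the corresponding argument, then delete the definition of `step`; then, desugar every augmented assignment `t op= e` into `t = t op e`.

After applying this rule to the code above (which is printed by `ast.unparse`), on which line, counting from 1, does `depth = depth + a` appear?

Transformed code:
gain = 27 * (gain % depth) // (27 * delta)
depth = 27 * gain - (depth - a)
depth = 27 * 7
for a in delta:
    delta = delta + 13
depth = depth - (a - 20)
for a in depth:
    print(a)
a = 1
depth = depth + a
print(33)

10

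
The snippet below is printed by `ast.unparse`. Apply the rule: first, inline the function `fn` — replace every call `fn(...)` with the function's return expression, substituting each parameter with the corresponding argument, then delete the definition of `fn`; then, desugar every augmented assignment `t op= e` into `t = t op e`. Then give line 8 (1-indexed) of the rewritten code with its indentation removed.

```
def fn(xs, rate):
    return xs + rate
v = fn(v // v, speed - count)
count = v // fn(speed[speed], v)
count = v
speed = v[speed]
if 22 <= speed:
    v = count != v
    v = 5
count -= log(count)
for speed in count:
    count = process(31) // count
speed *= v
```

Transformed code:
v = v // v + (speed - count)
count = v // (speed[speed] + v)
count = v
speed = v[speed]
if 22 <= speed:
    v = count != v
    v = 5
count = count - log(count)
for speed in count:
    count = process(31) // count
speed = speed * v

count = count - log(count)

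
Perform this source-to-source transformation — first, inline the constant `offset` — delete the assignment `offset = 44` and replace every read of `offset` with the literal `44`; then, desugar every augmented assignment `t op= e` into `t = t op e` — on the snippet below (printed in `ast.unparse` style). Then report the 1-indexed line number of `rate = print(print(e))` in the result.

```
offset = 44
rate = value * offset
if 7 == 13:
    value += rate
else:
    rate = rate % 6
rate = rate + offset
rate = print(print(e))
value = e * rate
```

Transformed code:
rate = value * 44
if 7 == 13:
    value = value + rate
else:
    rate = rate % 6
rate = rate + 44
rate = print(print(e))
value = e * rate

7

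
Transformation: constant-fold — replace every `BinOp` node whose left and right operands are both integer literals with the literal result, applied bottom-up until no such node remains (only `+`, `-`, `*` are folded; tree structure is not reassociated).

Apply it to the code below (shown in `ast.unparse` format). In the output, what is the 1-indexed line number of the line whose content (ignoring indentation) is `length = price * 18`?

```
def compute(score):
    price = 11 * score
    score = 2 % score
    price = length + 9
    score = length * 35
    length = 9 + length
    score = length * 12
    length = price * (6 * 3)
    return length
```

8

Transformed code:
def compute(score):
    price = 11 * score
    score = 2 % score
    price = length + 9
    score = length * 35
    length = 9 + length
    score = length * 12
    length = price * 18
    return length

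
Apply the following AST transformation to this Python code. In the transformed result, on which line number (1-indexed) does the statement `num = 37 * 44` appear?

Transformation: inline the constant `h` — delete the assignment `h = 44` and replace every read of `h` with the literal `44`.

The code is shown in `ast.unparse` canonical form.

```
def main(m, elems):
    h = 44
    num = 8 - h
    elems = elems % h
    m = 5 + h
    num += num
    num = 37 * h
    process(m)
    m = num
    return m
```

6

Transformed code:
def main(m, elems):
    num = 8 - 44
    elems = elems % 44
    m = 5 + 44
    num += num
    num = 37 * 44
    process(m)
    m = num
    return m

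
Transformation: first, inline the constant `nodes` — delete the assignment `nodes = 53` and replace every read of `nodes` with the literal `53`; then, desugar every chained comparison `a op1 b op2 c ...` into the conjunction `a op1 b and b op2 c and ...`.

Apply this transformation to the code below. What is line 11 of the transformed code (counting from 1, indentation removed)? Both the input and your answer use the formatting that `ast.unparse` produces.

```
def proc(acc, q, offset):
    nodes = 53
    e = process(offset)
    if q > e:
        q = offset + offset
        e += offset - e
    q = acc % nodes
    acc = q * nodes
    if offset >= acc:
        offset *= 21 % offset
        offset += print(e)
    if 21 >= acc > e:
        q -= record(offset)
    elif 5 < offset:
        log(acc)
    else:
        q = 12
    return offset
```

if 21 >= acc and acc > e:

Transformed code:
def proc(acc, q, offset):
    e = process(offset)
    if q > e:
        q = offset + offset
        e += offset - e
    q = acc % 53
    acc = q * 53
    if offset >= acc:
        offset *= 21 % offset
        offset += print(e)
    if 21 >= acc and acc > e:
        q -= record(offset)
    elif 5 < offset:
        log(acc)
    else:
        q = 12
    return offset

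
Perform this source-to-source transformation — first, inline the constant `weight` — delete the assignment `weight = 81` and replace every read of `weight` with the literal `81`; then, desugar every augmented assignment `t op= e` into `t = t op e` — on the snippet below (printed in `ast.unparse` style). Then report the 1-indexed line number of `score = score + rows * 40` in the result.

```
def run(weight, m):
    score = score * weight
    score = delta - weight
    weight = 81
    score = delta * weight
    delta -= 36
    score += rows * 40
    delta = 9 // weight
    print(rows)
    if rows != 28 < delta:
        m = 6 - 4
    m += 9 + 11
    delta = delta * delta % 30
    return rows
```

6

Transformed code:
def run(weight, m):
    score = score * 81
    score = delta - 81
    score = delta * 81
    delta = delta - 36
    score = score + rows * 40
    delta = 9 // 81
    print(rows)
    if rows != 28 < delta:
        m = 6 - 4
    m = m + (9 + 11)
    delta = delta * delta % 30
    return rows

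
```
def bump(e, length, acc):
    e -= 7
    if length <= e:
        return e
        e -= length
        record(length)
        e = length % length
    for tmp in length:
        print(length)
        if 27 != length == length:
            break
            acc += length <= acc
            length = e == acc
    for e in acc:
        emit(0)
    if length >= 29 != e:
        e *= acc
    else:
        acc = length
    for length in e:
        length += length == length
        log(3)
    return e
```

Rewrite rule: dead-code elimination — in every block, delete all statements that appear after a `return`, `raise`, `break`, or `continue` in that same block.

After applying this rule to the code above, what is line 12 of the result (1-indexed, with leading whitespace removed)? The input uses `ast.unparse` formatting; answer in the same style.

Transformed code:
def bump(e, length, acc):
    e -= 7
    if length <= e:
        return e
    for tmp in length:
        print(length)
        if 27 != length == length:
            break
    for e in acc:
        emit(0)
    if length >= 29 != e:
        e *= acc
    else:
        acc = length
    for length in e:
        length += length == length
        log(3)
    return e

e *= acc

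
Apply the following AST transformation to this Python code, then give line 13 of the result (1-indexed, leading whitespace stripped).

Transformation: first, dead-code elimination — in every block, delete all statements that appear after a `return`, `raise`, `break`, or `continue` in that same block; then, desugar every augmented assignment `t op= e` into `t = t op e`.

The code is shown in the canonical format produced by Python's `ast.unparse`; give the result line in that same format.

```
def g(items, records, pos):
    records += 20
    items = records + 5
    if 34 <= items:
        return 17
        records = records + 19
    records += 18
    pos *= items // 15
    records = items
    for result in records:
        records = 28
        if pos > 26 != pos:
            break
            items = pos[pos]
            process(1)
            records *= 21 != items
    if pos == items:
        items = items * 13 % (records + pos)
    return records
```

Transformed code:
def g(items, records, pos):
    records = records + 20
    items = records + 5
    if 34 <= items:
        return 17
    records = records + 18
    pos = pos * (items // 15)
    records = items
    for result in records:
        records = 28
        if pos > 26 != pos:
            break
    if pos == items:
        items = items * 13 % (records + pos)
    return records

if pos == items:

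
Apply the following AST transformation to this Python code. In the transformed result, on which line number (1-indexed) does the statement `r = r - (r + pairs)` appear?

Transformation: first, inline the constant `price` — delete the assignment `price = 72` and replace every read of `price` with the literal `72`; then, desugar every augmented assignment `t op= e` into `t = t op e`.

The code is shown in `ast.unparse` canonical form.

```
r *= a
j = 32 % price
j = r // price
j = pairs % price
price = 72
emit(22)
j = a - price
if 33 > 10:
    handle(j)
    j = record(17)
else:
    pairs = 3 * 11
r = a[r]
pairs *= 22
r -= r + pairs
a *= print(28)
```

14

Transformed code:
r = r * a
j = 32 % 72
j = r // 72
j = pairs % 72
emit(22)
j = a - 72
if 33 > 10:
    handle(j)
    j = record(17)
else:
    pairs = 3 * 11
r = a[r]
pairs = pairs * 22
r = r - (r + pairs)
a = a * print(28)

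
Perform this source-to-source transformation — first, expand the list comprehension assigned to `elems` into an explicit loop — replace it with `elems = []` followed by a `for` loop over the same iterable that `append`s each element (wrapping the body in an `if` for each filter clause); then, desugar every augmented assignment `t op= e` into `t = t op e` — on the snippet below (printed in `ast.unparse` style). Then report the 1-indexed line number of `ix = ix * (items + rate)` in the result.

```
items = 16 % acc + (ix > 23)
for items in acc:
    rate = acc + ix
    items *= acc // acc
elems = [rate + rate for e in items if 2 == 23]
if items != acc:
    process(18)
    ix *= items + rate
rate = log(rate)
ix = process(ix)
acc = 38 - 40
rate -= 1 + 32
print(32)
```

Transformed code:
items = 16 % acc + (ix > 23)
for items in acc:
    rate = acc + ix
    items = items * (acc // acc)
elems = []
for e in items:
    if 2 == 23:
        elems.append(rate + rate)
if items != acc:
    process(18)
    ix = ix * (items + rate)
rate = log(rate)
ix = process(ix)
acc = 38 - 40
rate = rate - (1 + 32)
print(32)

11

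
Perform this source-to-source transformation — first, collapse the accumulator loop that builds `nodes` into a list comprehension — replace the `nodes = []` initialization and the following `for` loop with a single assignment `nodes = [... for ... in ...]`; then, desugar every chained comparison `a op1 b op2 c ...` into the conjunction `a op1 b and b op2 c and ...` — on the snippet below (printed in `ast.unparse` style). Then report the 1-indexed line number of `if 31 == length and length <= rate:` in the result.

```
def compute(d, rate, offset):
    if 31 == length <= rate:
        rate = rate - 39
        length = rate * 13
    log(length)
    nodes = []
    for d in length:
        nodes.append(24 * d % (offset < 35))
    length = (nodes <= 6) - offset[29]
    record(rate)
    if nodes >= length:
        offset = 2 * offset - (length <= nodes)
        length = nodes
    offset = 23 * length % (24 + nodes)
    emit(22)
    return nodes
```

Transformed code:
def compute(d, rate, offset):
    if 31 == length and length <= rate:
        rate = rate - 39
        length = rate * 13
    log(length)
    nodes = [24 * d % (offset < 35) for d in length]
    length = (nodes <= 6) - offset[29]
    record(rate)
    if nodes >= length:
        offset = 2 * offset - (length <= nodes)
        length = nodes
    offset = 23 * length % (24 + nodes)
    emit(22)
    return nodes

2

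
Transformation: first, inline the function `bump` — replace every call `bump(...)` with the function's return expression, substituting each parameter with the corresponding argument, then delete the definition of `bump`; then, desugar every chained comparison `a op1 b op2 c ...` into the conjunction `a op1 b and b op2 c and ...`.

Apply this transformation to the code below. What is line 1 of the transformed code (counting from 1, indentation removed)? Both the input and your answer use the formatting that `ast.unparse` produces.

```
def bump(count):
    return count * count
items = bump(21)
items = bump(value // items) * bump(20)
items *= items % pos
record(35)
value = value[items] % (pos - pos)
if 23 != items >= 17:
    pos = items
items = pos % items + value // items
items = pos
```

items = 21 * 21

Transformed code:
items = 21 * 21
items = value // items * (value // items) * (20 * 20)
items *= items % pos
record(35)
value = value[items] % (pos - pos)
if 23 != items and items >= 17:
    pos = items
items = pos % items + value // items
items = pos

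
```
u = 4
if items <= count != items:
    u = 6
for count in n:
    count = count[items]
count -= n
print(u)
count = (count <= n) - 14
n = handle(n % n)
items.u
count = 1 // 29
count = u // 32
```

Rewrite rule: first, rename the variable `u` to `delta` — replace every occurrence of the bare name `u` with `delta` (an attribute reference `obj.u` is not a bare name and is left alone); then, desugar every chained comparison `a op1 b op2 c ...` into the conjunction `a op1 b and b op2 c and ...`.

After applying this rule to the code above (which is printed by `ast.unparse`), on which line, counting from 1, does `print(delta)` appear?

Transformed code:
delta = 4
if items <= count and count != items:
    delta = 6
for count in n:
    count = count[items]
count -= n
print(delta)
count = (count <= n) - 14
n = handle(n % n)
items.u
count = 1 // 29
count = delta // 32

7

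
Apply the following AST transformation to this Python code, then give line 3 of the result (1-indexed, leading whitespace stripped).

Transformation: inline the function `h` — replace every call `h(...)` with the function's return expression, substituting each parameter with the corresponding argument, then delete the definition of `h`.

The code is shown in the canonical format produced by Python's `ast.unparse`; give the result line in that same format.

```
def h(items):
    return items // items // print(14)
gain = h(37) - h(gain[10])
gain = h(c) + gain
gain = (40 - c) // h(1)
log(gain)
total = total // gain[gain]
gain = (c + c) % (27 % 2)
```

gain = (40 - c) // (1 // 1 // print(14))

Transformed code:
gain = 37 // 37 // print(14) - gain[10] // gain[10] // print(14)
gain = c // c // print(14) + gain
gain = (40 - c) // (1 // 1 // print(14))
log(gain)
total = total // gain[gain]
gain = (c + c) % (27 % 2)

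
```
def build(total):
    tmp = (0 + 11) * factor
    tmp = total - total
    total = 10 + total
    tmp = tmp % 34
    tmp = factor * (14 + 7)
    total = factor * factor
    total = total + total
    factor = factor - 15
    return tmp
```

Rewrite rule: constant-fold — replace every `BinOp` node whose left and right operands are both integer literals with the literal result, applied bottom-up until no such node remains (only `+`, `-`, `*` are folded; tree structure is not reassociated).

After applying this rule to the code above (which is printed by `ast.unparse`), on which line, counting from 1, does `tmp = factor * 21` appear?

Transformed code:
def build(total):
    tmp = 11 * factor
    tmp = total - total
    total = 10 + total
    tmp = tmp % 34
    tmp = factor * 21
    total = factor * factor
    total = total + total
    factor = factor - 15
    return tmp

6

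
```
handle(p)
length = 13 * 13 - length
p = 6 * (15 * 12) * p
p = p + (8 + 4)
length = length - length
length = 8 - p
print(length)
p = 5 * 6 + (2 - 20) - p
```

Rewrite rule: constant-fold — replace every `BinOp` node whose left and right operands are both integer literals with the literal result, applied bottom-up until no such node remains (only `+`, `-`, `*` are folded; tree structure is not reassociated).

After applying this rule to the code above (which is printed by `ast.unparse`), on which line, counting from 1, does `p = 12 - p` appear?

8

Transformed code:
handle(p)
length = 169 - length
p = 1080 * p
p = p + 12
length = length - length
length = 8 - p
print(length)
p = 12 - p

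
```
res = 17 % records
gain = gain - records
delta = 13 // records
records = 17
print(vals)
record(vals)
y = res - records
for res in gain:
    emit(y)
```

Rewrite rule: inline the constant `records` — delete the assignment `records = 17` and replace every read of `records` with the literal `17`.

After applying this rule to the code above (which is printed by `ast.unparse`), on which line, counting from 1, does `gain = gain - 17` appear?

2

Transformed code:
res = 17 % 17
gain = gain - 17
delta = 13 // 17
print(vals)
record(vals)
y = res - 17
for res in gain:
    emit(y)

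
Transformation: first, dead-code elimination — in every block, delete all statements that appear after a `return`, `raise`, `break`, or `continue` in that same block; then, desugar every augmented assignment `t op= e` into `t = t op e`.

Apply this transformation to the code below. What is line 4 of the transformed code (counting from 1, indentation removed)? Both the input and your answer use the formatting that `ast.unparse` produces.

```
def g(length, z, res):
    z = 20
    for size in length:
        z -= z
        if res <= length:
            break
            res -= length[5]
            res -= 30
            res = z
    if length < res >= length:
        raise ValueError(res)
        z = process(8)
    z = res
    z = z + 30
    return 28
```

Transformed code:
def g(length, z, res):
    z = 20
    for size in length:
        z = z - z
        if res <= length:
            break
    if length < res >= length:
        raise ValueError(res)
    z = res
    z = z + 30
    return 28

z = z - z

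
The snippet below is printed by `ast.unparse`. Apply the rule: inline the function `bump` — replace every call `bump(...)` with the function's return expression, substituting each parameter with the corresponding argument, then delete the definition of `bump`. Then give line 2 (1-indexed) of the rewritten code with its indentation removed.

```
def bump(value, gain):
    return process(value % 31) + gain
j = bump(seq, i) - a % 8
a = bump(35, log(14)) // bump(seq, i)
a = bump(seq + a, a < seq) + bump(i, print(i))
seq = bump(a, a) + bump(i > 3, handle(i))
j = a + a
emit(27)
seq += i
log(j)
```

a = (process(35 % 31) + log(14)) // (process(seq % 31) + i)

Transformed code:
j = process(seq % 31) + i - a % 8
a = (process(35 % 31) + log(14)) // (process(seq % 31) + i)
a = process((seq + a) % 31) + (a < seq) + (process(i % 31) + print(i))
seq = process(a % 31) + a + (process((i > 3) % 31) + handle(i))
j = a + a
emit(27)
seq += i
log(j)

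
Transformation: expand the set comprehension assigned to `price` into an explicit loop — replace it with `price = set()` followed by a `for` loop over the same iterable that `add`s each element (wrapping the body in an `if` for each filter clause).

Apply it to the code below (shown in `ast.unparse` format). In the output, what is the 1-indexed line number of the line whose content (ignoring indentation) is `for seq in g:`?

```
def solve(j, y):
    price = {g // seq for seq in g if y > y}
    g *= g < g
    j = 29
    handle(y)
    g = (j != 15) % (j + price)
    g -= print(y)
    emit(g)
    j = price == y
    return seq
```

3

Transformed code:
def solve(j, y):
    price = set()
    for seq in g:
        if y > y:
            price.add(g // seq)
    g *= g < g
    j = 29
    handle(y)
    g = (j != 15) % (j + price)
    g -= print(y)
    emit(g)
    j = price == y
    return seq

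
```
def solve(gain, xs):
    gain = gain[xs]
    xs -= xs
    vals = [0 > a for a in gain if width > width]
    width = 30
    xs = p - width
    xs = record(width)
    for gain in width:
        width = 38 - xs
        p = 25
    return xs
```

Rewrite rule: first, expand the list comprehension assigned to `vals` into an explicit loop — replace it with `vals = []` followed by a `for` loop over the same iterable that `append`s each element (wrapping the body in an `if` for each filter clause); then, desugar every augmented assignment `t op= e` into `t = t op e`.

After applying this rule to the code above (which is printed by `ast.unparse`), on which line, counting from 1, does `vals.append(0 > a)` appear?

Transformed code:
def solve(gain, xs):
    gain = gain[xs]
    xs = xs - xs
    vals = []
    for a in gain:
        if width > width:
            vals.append(0 > a)
    width = 30
    xs = p - width
    xs = record(width)
    for gain in width:
        width = 38 - xs
        p = 25
    return xs

7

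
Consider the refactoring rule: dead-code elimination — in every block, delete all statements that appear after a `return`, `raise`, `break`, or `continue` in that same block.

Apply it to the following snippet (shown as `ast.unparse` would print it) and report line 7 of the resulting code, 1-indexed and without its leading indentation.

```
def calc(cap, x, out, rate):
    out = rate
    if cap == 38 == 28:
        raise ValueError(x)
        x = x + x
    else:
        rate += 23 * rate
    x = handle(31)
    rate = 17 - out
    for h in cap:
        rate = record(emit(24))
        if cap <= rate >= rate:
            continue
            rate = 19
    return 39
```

Transformed code:
def calc(cap, x, out, rate):
    out = rate
    if cap == 38 == 28:
        raise ValueError(x)
    else:
        rate += 23 * rate
    x = handle(31)
    rate = 17 - out
    for h in cap:
        rate = record(emit(24))
        if cap <= rate >= rate:
            continue
    return 39

x = handle(31)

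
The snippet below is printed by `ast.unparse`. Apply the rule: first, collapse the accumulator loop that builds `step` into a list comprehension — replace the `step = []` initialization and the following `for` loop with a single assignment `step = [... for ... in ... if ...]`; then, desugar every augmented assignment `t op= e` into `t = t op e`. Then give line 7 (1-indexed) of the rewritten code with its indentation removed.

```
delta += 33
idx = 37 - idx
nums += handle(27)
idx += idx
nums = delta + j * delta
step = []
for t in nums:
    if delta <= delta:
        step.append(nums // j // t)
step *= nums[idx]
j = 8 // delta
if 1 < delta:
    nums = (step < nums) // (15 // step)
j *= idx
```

step = step * nums[idx]

Transformed code:
delta = delta + 33
idx = 37 - idx
nums = nums + handle(27)
idx = idx + idx
nums = delta + j * delta
step = [nums // j // t for t in nums if delta <= delta]
step = step * nums[idx]
j = 8 // delta
if 1 < delta:
    nums = (step < nums) // (15 // step)
j = j * idx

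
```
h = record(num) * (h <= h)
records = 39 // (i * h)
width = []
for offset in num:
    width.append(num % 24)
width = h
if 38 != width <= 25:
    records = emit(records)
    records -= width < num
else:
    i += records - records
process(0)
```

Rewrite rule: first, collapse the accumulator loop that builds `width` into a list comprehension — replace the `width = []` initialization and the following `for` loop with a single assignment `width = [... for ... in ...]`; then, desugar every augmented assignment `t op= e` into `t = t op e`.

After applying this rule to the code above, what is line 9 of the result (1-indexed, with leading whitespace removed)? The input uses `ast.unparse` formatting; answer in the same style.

Transformed code:
h = record(num) * (h <= h)
records = 39 // (i * h)
width = [num % 24 for offset in num]
width = h
if 38 != width <= 25:
    records = emit(records)
    records = records - (width < num)
else:
    i = i + (records - records)
process(0)

i = i + (records - records)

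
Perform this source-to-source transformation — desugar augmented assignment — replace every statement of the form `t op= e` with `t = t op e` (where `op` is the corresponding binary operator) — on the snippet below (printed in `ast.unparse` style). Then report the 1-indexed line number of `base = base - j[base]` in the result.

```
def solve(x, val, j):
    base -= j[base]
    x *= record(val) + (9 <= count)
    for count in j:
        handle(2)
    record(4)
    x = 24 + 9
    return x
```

2

Transformed code:
def solve(x, val, j):
    base = base - j[base]
    x = x * (record(val) + (9 <= count))
    for count in j:
        handle(2)
    record(4)
    x = 24 + 9
    return x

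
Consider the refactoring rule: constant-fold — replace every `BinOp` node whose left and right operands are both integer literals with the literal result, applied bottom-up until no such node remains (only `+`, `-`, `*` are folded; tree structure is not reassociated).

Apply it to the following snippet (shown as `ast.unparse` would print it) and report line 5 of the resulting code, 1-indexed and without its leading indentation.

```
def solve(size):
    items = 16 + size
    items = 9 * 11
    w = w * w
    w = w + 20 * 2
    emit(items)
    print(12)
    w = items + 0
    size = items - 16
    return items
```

w = w + 40

Transformed code:
def solve(size):
    items = 16 + size
    items = 99
    w = w * w
    w = w + 40
    emit(items)
    print(12)
    w = items + 0
    size = items - 16
    return items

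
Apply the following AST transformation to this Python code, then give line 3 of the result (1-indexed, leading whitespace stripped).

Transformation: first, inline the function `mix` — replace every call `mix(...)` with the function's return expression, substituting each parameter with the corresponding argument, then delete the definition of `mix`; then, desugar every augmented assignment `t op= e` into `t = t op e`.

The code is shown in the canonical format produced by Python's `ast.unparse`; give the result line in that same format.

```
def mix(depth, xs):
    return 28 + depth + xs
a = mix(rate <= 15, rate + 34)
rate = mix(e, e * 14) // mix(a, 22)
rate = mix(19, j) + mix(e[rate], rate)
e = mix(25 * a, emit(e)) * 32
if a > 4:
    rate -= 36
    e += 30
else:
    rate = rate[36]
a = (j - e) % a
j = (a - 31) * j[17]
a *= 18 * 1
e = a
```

Transformed code:
a = 28 + (rate <= 15) + (rate + 34)
rate = (28 + e + e * 14) // (28 + a + 22)
rate = 28 + 19 + j + (28 + e[rate] + rate)
e = (28 + 25 * a + emit(e)) * 32
if a > 4:
    rate = rate - 36
    e = e + 30
else:
    rate = rate[36]
a = (j - e) % a
j = (a - 31) * j[17]
a = a * (18 * 1)
e = a

rate = 28 + 19 + j + (28 + e[rate] + rate)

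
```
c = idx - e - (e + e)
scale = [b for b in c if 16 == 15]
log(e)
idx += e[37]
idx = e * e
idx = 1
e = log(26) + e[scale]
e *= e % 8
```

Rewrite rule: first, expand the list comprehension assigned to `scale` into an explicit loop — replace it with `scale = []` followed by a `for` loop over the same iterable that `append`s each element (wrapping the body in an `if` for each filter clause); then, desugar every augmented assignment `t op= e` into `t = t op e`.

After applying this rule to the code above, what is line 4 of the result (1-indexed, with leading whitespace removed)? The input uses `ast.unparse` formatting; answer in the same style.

if 16 == 15:

Transformed code:
c = idx - e - (e + e)
scale = []
for b in c:
    if 16 == 15:
        scale.append(b)
log(e)
idx = idx + e[37]
idx = e * e
idx = 1
e = log(26) + e[scale]
e = e * (e % 8)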